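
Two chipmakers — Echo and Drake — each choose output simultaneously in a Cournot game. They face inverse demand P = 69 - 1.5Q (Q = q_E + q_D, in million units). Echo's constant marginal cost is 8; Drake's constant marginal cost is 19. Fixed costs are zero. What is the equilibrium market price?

Echo's profit: π_E = (69 - 1.5Q)q_E - (8q_E). Setting ∂π_E/∂q_E = 0: 61 - 3q_E - (3/2)(q_D) = 0.
Drake's profit: π_D = (69 - 1.5Q)q_D - (19q_D). Setting ∂π_D/∂q_D = 0: 50 - 3q_D - (3/2)(q_E) = 0.
Best responses: q_E = (61 - (3/2)q_D)/3, q_D = (50 - (3/2)q_E)/3.
Solving the pair: q_E = 16, q_D = 26/3.
Total output Q = 74/3, so price P = 69 - (3/2)·(74/3) = 32.

32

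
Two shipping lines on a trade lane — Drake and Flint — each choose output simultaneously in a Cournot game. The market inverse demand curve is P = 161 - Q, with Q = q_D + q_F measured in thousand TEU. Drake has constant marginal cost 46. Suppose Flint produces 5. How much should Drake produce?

55

With the rival's output fixed at 5, Drake's profit is π_D = (161 - 5 - q_D)q_D - (46q_D) = (156 - q_D)q_D - (46q_D).
∂π_D/∂q_D = 110 - 2q_D = 0, so q_D = 55.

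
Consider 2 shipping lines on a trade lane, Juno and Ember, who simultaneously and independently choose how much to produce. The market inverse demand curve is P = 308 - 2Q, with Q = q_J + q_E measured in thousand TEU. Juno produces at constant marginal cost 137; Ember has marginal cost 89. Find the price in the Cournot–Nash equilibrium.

178

Juno's profit: π_J = (308 - 2Q)q_J - (137q_J). Setting ∂π_J/∂q_J = 0: 171 - 4q_J - 2(q_E) = 0.
Ember's profit: π_E = (308 - 2Q)q_E - (89q_E). Setting ∂π_E/∂q_E = 0: 219 - 4q_E - 2(q_J) = 0.
Best responses: q_J = (171 - 2q_E)/4, q_E = (219 - 2q_J)/4.
Substituting one into the other gives q_J = 41/2 and q_E = 89/2.
Total output Q = 65, so price P = 308 - 2·65 = 178.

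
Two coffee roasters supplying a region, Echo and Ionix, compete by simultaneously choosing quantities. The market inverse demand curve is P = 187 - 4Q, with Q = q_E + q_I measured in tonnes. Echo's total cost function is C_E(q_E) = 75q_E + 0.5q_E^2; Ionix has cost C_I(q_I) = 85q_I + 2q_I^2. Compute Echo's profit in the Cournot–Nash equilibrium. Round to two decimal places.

465.79

Echo's profit: π_E = (187 - 4Q)q_E - (75q_E + (1/2)q_E²). Setting ∂π_E/∂q_E = 0: 112 - 9q_E - 4(q_I) = 0.
Ionix's first-order condition: 102 - 12q_I - 4(q_E) = 0.
Rearranging gives the reaction functions q_E = (112 - 4q_I)/9 and q_I = (102 - 4q_E)/12.
Substituting one into the other gives q_E = 234/23 and q_I = 235/46.
Price P = 187 - 4·(703/46) = 125.8696.
Echo's profit: 125.8696·(234/23) - 75·(234/23) - (1/2)(234/23)² = 465.7883.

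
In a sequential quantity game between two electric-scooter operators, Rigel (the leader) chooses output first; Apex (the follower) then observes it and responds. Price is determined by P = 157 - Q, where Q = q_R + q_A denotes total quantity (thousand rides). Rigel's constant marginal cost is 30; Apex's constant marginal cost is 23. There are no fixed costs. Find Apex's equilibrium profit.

1369

Solve by backward induction. Given q_R, the follower Apex maximises π_A = (157 - q_R - q_A)q_A - 23q_A.
Follower FOC: 134 - q_R - 2q_A = 0, so q_A(q_R) = (134 - q_R)/2.
The leader anticipates this reaction. Substituting into P = 157 - Q gives P = 90 - (1/2)q_R, so π_R = (90 - (1/2)q_R)q_R - 30q_R.
The leader's first-order condition 60 - q_R = 0 yields q_R = 60.
Then q_A = (134 - 60)/2 = 37.
Price P = 157 - 97 = 60.
Apex's profit: (60 - 23)·37 = 1369.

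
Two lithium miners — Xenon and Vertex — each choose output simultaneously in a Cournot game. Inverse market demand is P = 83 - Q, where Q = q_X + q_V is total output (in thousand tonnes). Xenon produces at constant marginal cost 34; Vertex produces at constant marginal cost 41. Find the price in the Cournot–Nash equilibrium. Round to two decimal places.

Xenon's profit: π_X = (83 - Q)q_X - (34q_X). Setting ∂π_X/∂q_X = 0: 49 - 2q_X - (q_V) = 0.
Vertex's profit: π_V = (83 - Q)q_V - (41q_V). Setting ∂π_V/∂q_V = 0: 42 - 2q_V - (q_X) = 0.
Best responses: q_X = (49 - q_V)/2, q_V = (42 - q_X)/2.
Substituting one into the other gives q_X = 56/3 and q_V = 35/3.
Total output Q = 91/3, so price P = 83 - 91/3 = 158/3.

52.67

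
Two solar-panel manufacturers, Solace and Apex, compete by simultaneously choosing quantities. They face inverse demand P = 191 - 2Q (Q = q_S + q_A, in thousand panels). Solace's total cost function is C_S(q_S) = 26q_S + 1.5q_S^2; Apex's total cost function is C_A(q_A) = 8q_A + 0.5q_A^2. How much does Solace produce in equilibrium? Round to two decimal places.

14.81

Solace's profit: π_S = (191 - 2Q)q_S - (26q_S + (3/2)q_S²). Setting ∂π_S/∂q_S = 0: 165 - 7q_S - 2(q_A) = 0.
Apex's first-order condition: 183 - 5q_A - 2(q_S) = 0.
So q_S = (165 - 2q_A)/7 and q_A = (183 - 2q_S)/5.
Solving the pair: q_S = 459/31, q_A = 951/31.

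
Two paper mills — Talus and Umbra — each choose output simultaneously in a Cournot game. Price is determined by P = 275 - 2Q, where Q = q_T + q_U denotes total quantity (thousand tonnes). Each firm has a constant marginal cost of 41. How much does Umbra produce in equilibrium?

39

Each firm earns π_i = (275 - 2Q)q_i - 41q_i.
First-order condition (treating rivals' output as given): 234 - 4q_i - 2q_j = 0.
With identical firms every q_j equals q_i, so q_j = q_i and 234 = 6q_i, giving q_i = 39.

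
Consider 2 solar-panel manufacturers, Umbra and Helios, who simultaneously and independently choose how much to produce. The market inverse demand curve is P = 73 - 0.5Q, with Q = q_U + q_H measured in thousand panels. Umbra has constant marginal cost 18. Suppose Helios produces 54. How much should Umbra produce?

With the rival's output fixed at 54, Umbra's profit is π_U = (73 - (1/2)·54 - (1/2)q_U)q_U - (18q_U) = (46 - (1/2)q_U)q_U - (18q_U).
∂π_U/∂q_U = 28 - q_U = 0, so q_U = 28.

28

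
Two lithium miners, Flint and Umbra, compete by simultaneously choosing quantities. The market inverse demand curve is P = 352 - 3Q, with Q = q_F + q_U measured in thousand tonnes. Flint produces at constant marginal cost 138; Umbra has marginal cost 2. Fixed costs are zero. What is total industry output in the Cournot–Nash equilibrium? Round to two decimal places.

Flint's profit: π_F = (352 - 3Q)q_F - (138q_F). Setting ∂π_F/∂q_F = 0: 214 - 6q_F - 3(q_U) = 0.
Umbra's first-order condition: 350 - 6q_U - 3(q_F) = 0.
Best responses: q_F = (214 - 3q_U)/6, q_U = (350 - 3q_F)/6.
Solving the pair: q_F = 26/3, q_U = 54.
Total output Q = 26/3 + 54 = 188/3.

62.67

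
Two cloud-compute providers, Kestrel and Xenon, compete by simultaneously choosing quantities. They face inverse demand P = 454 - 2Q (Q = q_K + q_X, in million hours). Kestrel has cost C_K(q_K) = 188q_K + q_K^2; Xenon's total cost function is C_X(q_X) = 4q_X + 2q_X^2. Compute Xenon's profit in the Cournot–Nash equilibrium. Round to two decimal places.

Kestrel's profit: π_K = (454 - 2Q)q_K - (188q_K + q_K²). Setting ∂π_K/∂q_K = 0: 266 - 6q_K - 2(q_X) = 0.
Xenon's first-order condition: 450 - 8q_X - 2(q_K) = 0.
Best responses: q_K = (266 - 2q_X)/6, q_X = (450 - 2q_K)/8.
Solving the pair: q_K = 307/11, q_X = 542/11.
Price P = 454 - 2·(849/11) = 299.6364.
Xenon's profit: 299.6364·(542/11) - 4·(542/11) - 2(542/11)² = 9711.2066.

9711.21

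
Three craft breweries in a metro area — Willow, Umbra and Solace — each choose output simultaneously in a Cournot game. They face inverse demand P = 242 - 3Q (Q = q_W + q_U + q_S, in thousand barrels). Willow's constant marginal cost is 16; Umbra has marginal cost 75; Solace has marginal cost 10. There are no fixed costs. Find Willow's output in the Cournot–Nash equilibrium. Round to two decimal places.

Willow's profit: π_W = (242 - 3Q)q_W - (16q_W). Setting ∂π_W/∂q_W = 0: 226 - 6q_W - 3(q_U + q_S) = 0.
Umbra's first-order condition: 167 - 6q_U - 3(q_W + q_S) = 0.
Solace's first-order condition: 232 - 6q_S - 3(q_W + q_U) = 0.
Summing all 3 equations gives 625 − 12Q = 0, hence Q = 625/12.
Back-substituting: q_W = (226 − 625/4)/3 = 93/4, q_U = (167 − 625/4)/3 = 43/12, q_S = (232 − 625/4)/3 = 101/4.

23.25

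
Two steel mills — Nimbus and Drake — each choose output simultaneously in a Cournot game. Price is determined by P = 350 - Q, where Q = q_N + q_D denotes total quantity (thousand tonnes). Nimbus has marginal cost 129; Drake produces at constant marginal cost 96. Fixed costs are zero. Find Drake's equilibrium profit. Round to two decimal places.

Nimbus's profit: π_N = (350 - Q)q_N - (129q_N). Setting ∂π_N/∂q_N = 0: 221 - 2q_N - (q_D) = 0.
Drake's profit: π_D = (350 - Q)q_D - (96q_D). Setting ∂π_D/∂q_D = 0: 254 - 2q_D - (q_N) = 0.
Rearranging gives the reaction functions q_N = (221 - q_D)/2 and q_D = (254 - q_N)/2.
Substituting one into the other gives q_N = 188/3 and q_D = 287/3.
Price P = 350 - 475/3 = 575/3.
Drake's profit: (575/3 - 96)·(287/3) = 9152.1111.

9152.11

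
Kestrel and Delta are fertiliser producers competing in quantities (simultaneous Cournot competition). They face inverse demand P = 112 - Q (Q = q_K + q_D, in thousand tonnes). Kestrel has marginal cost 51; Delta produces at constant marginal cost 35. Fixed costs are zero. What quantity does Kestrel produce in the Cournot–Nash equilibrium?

15

Kestrel's profit: π_K = (112 - Q)q_K - (51q_K). Setting ∂π_K/∂q_K = 0: 61 - 2q_K - (q_D) = 0.
Delta's first-order condition: 77 - 2q_D - (q_K) = 0.
Best responses: q_K = (61 - q_D)/2, q_D = (77 - q_K)/2.
Solving the pair: q_K = 15, q_D = 31.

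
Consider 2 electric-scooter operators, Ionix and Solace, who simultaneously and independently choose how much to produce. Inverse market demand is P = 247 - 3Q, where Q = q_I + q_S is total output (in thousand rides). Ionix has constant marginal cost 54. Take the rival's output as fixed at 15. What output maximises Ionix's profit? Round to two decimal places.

With the rival's output fixed at 15, Ionix's profit is π_I = (247 - 3·15 - 3q_I)q_I - (54q_I) = (202 - 3q_I)q_I - (54q_I).
∂π_I/∂q_I = 148 - 6q_I = 0, so q_I = 74/3.

24.67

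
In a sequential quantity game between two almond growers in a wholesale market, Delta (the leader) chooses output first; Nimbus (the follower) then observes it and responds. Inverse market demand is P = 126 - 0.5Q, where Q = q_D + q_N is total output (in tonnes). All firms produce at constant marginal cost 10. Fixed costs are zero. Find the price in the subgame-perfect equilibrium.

The follower Nimbus best-responds to any q_D: π_N = (126 - 0.5Q)q_N - 10q_N.
Follower FOC: 116 - (1/2)q_D - q_N = 0, so q_N(q_D) = (116 - (1/2)q_D).
Delta substitutes q_N(q_D) into its own profit: π_D = q_D(126 - (1/2)q_D - (116 - (1/2)q_D)/2) - 10q_D = (68 - (1/4)q_D)q_D - 10q_D.
Maximising: ∂π_D/∂q_D = 58 - (1/2)q_D = 0, giving q_D = 116.
Then q_N = (116 - (1/2)·116) = 58.
Total output Q = 174, so price P = 126 - (1/2)·174 = 39.

39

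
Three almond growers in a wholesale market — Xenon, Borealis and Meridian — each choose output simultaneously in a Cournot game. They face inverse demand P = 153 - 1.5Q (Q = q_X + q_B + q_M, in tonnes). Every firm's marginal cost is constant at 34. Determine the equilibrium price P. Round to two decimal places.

Each firm earns π_i = (153 - 1.5Q)q_i - 34q_i.
First-order condition (treating rivals' output as given): 119 - 3q_i - (3/2)·Σ_{j≠i} q_j = 0.
With identical firms every q_j equals q_i, so Σ_{j≠i} q_j = 2q_i and 119 = 6q_i, giving q_i = 119/6.
Total output Q = 119/2, so price P = 153 - (3/2)·(119/2) = 255/4.

63.75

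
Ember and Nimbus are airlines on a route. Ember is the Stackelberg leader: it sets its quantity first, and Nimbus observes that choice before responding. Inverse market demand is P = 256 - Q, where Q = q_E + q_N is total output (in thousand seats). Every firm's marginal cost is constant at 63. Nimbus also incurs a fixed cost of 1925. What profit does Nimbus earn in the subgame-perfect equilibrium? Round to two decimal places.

Solve by backward induction. Given q_E, the follower Nimbus maximises π_N = (256 - q_E - q_N)q_N - 63q_N.
Follower FOC: 193 - q_E - 2q_N = 0, so q_N(q_E) = (193 - q_E)/2.
The leader anticipates this reaction. Substituting into P = 256 - Q gives P = 319/2 - (1/2)q_E, so π_E = (319/2 - (1/2)q_E)q_E - 63q_E.
Maximising: ∂π_E/∂q_E = 193/2 - q_E = 0, giving q_E = 193/2.
Then q_N = (193 - 193/2)/2 = 193/4.
Price P = 256 - 579/4 = 445/4.
Nimbus's profit: (445/4 - 63)·(193/4) - 1925 = 403.0625.

403.06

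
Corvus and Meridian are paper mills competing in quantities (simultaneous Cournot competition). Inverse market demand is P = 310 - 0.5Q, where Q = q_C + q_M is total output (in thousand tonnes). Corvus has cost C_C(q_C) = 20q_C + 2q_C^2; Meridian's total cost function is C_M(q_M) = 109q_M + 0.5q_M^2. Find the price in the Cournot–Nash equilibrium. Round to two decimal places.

241.31

Corvus's profit: π_C = (310 - 0.5Q)q_C - (20q_C + 2q_C²). Setting ∂π_C/∂q_C = 0: 290 - 5q_C - (1/2)(q_M) = 0.
Meridian's first-order condition: 201 - 2q_M - (1/2)(q_C) = 0.
Best responses: q_C = (290 - (1/2)q_M)/5, q_M = (201 - (1/2)q_C)/2.
Substituting one into the other gives q_C = 1918/39 and q_M = 88.2051.
Total output Q = 1786/13, so price P = 310 - (1/2)·(1786/13) = 241.3077.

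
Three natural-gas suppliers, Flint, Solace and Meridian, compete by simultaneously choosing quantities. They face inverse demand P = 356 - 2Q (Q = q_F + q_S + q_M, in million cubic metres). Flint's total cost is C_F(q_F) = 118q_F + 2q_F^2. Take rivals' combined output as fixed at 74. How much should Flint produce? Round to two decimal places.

11.25

With rivals' combined output fixed at 74, Flint's profit is π_F = (356 - 2·74 - 2q_F)q_F - (118q_F + 2q_F²) = (208 - 2q_F)q_F - (118q_F + 2q_F²).
∂π_F/∂q_F = 90 - 8q_F = 0, so q_F = 45/4.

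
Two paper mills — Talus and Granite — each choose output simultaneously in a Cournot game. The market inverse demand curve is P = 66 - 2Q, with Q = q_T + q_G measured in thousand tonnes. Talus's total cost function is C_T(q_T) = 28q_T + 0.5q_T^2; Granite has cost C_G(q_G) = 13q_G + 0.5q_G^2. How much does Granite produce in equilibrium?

9

Talus's profit: π_T = (66 - 2Q)q_T - (28q_T + (1/2)q_T²). Setting ∂π_T/∂q_T = 0: 38 - 5q_T - 2(q_G) = 0.
Granite's first-order condition: 53 - 5q_G - 2(q_T) = 0.
So q_T = (38 - 2q_G)/5 and q_G = (53 - 2q_T)/5.
Substituting one into the other gives q_T = 4 and q_G = 9.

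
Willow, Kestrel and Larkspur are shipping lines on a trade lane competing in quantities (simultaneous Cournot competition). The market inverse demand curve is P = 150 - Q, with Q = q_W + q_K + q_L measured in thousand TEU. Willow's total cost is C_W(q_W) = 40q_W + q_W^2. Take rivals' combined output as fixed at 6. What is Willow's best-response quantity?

26

With rivals' combined output fixed at 6, Willow's profit is π_W = (150 - 6 - q_W)q_W - (40q_W + q_W²) = (144 - q_W)q_W - (40q_W + q_W²).
∂π_W/∂q_W = 104 - 4q_W = 0, so q_W = 26.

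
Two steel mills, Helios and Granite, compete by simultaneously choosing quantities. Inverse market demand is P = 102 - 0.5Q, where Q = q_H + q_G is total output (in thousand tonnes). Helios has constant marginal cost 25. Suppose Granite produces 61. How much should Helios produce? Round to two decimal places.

With the rival's output fixed at 61, Helios's profit is π_H = (102 - (1/2)·61 - (1/2)q_H)q_H - (25q_H) = (143/2 - (1/2)q_H)q_H - (25q_H).
∂π_H/∂q_H = 93/2 - q_H = 0, so q_H = 93/2.

46.50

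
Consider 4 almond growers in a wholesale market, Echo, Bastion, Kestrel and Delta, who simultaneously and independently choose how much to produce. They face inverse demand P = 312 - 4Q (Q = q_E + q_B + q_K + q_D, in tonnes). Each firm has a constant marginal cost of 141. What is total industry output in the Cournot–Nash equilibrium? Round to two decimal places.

34.20

Each firm earns π_i = (312 - 4Q)q_i - 141q_i.
First-order condition (treating rivals' output as given): 171 - 8q_i - 4·Σ_{j≠i} q_j = 0.
With identical firms every q_j equals q_i, so Σ_{j≠i} q_j = 3q_i and 171 = 20q_i, giving q_i = 171/20.
Total output Q = 171/20 + 171/20 + 171/20 + 171/20 = 171/5.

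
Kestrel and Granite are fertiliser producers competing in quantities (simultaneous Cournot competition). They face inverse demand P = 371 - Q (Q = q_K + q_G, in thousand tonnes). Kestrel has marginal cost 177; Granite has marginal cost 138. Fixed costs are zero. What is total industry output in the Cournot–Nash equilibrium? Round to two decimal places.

142.33

Kestrel's profit: π_K = (371 - Q)q_K - (177q_K). Setting ∂π_K/∂q_K = 0: 194 - 2q_K - (q_G) = 0.
Granite's first-order condition: 233 - 2q_G - (q_K) = 0.
Rearranging gives the reaction functions q_K = (194 - q_G)/2 and q_G = (233 - q_K)/2.
Solving the pair: q_K = 155/3, q_G = 272/3.
Total output Q = 155/3 + 272/3 = 427/3.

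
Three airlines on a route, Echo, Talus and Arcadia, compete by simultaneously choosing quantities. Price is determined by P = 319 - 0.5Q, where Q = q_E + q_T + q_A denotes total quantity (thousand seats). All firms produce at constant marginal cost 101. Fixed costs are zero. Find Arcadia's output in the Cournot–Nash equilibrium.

109

Each firm earns π_i = (319 - 0.5Q)q_i - 101q_i.
Setting ∂π_i/∂q_i = 0 with rivals' quantities fixed: 218 - q_i - (1/2)·Σ_{j≠i} q_j = 0.
With identical firms every q_j equals q_i, so Σ_{j≠i} q_j = 2q_i and 218 = 2q_i, giving q_i = 109.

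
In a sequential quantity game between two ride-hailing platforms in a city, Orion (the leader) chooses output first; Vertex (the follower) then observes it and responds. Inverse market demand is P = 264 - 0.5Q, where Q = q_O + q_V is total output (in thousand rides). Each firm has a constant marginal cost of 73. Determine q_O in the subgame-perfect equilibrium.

191

The follower Vertex best-responds to any q_O: π_V = (264 - 0.5Q)q_V - 73q_V.
∂π_V/∂q_V = 191 - (1/2)q_O - q_V = 0 gives the reaction function q_V = (191 - (1/2)q_O).
Orion substitutes q_V(q_O) into its own profit: π_O = q_O(264 - (1/2)q_O - (191 - (1/2)q_O)/2) - 73q_O = (337/2 - (1/4)q_O)q_O - 73q_O.
Maximising: ∂π_O/∂q_O = 191/2 - (1/2)q_O = 0, giving q_O = 191.
Then q_V = (191 - (1/2)·191) = 191/2.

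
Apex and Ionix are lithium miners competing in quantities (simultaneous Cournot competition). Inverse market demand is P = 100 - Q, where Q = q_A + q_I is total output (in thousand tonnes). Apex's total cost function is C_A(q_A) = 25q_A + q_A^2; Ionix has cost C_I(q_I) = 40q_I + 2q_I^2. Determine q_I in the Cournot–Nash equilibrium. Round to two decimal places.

7.17

Apex's profit: π_A = (100 - Q)q_A - (25q_A + q_A²). Setting ∂π_A/∂q_A = 0: 75 - 4q_A - (q_I) = 0.
Ionix's first-order condition: 60 - 6q_I - (q_A) = 0.
So q_A = (75 - q_I)/4 and q_I = (60 - q_A)/6.
Substituting one into the other gives q_A = 390/23 and q_I = 165/23.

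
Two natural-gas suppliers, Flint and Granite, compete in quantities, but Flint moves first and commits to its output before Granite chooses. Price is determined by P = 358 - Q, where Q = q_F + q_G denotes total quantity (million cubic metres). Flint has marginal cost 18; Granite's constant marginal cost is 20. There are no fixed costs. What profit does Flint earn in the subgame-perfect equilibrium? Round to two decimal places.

Solve by backward induction. Given q_F, the follower Granite maximises π_G = (358 - q_F - q_G)q_G - 20q_G.
∂π_G/∂q_G = 338 - q_F - 2q_G = 0 gives the reaction function q_G = (338 - q_F)/2.
The leader anticipates this reaction. Substituting into P = 358 - Q gives P = 189 - (1/2)q_F, so π_F = (189 - (1/2)q_F)q_F - 18q_F.
Maximising: ∂π_F/∂q_F = 171 - q_F = 0, giving q_F = 171.
Then q_G = (338 - 171)/2 = 167/2.
Price P = 358 - 509/2 = 207/2.
Flint's profit: (207/2 - 18)·171 = 14620.5000.

14620.50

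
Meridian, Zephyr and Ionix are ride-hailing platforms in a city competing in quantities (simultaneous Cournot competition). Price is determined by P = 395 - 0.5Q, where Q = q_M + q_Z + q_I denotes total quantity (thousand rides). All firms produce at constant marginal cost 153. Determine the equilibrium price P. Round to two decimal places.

Each firm earns π_i = (395 - 0.5Q)q_i - 153q_i.
First-order condition (treating rivals' output as given): 242 - q_i - (1/2)·Σ_{j≠i} q_j = 0.
By symmetry each firm produces the same amount; substituting Σ_{j≠i} q_j = 2q_i yields q_i = 242/2 = 121.
Total output Q = 363, so price P = 395 - (1/2)·363 = 427/2.

213.50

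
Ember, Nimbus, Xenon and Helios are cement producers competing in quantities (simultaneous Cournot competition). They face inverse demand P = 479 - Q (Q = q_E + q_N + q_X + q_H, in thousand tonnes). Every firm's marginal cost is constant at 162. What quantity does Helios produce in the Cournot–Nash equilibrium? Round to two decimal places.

Each firm earns π_i = (479 - Q)q_i - 162q_i.
Setting ∂π_i/∂q_i = 0 with rivals' quantities fixed: 317 - 2q_i - Σ_{j≠i} q_j = 0.
With identical firms every q_j equals q_i, so Σ_{j≠i} q_j = 3q_i and 317 = 5q_i, giving q_i = 317/5.

63.40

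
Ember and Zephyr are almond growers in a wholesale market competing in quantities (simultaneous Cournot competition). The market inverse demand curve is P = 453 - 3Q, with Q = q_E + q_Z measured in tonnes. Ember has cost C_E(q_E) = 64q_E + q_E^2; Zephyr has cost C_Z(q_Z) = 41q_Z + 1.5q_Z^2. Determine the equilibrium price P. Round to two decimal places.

243.76

Ember's profit: π_E = (453 - 3Q)q_E - (64q_E + q_E²). Setting ∂π_E/∂q_E = 0: 389 - 8q_E - 3(q_Z) = 0.
Zephyr's profit: π_Z = (453 - 3Q)q_Z - (41q_Z + (3/2)q_Z²). Setting ∂π_Z/∂q_Z = 0: 412 - 9q_Z - 3(q_E) = 0.
So q_E = (389 - 3q_Z)/8 and q_Z = (412 - 3q_E)/9.
Solving the pair: q_E = 755/21, q_Z = 33.7937.
Total output Q = 69.7460, so price P = 453 - 3·69.7460 = 243.7619.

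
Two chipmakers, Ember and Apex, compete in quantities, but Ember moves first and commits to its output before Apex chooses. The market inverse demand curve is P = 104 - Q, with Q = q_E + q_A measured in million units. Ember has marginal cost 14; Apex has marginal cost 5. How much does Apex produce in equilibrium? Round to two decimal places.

The follower Apex best-responds to any q_E: π_A = (104 - Q)q_A - 5q_A.
Setting the follower's marginal profit to zero, 99 - q_E - 2q_A = 0, i.e. q_A = (99 - q_E)/2.
Ember substitutes q_A(q_E) into its own profit: π_E = q_E(104 - q_E - (99 - q_E)/2) - 14q_E = (109/2 - (1/2)q_E)q_E - 14q_E.
The leader's first-order condition 81/2 - q_E = 0 yields q_E = 81/2.
Then q_A = (99 - 81/2)/2 = 117/4.

29.25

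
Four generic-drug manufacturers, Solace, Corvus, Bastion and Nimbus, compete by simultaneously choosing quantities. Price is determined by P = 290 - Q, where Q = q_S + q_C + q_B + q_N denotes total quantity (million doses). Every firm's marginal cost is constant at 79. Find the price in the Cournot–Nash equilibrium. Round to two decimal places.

Each firm earns π_i = (290 - Q)q_i - 79q_i.
First-order condition (treating rivals' output as given): 211 - 2q_i - Σ_{j≠i} q_j = 0.
With identical firms every q_j equals q_i, so Σ_{j≠i} q_j = 3q_i and 211 = 5q_i, giving q_i = 211/5.
Total output Q = 844/5, so price P = 290 - 844/5 = 606/5.

121.20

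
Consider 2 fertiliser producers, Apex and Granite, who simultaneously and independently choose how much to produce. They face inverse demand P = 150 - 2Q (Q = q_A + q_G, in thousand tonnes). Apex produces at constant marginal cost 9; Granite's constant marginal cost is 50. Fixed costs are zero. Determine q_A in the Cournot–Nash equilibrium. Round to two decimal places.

Apex's profit: π_A = (150 - 2Q)q_A - (9q_A). Setting ∂π_A/∂q_A = 0: 141 - 4q_A - 2(q_G) = 0.
Granite's first-order condition: 100 - 4q_G - 2(q_A) = 0.
Rearranging gives the reaction functions q_A = (141 - 2q_G)/4 and q_G = (100 - 2q_A)/4.
Substituting one into the other gives q_A = 91/3 and q_G = 59/6.

30.33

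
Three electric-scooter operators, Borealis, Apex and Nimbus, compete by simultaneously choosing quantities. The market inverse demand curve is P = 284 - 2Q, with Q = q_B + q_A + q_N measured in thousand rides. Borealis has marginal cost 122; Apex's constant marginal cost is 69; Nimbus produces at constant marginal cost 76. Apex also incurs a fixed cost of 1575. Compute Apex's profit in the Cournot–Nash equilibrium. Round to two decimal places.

788.28

Borealis's profit: π_B = (284 - 2Q)q_B - (122q_B). Setting ∂π_B/∂q_B = 0: 162 - 4q_B - 2(q_A + q_N) = 0.
Apex's profit: π_A = (284 - 2Q)q_A - (69q_A). Setting ∂π_A/∂q_A = 0: 215 - 4q_A - 2(q_B + q_N) = 0.
Nimbus's profit: π_N = (284 - 2Q)q_N - (76q_N). Setting ∂π_N/∂q_N = 0: 208 - 4q_N - 2(q_B + q_A) = 0.
Adding the 3 first-order conditions: 585 − 8Q = 0, so Q = 585/8.
Back-substituting: q_B = (162 − 585/4)/2 = 63/8, q_A = (215 − 585/4)/2 = 275/8, q_N = (208 − 585/4)/2 = 247/8.
Price P = 284 - 2·(585/8) = 551/4.
Apex's profit: (551/4 - 69)·(275/8) - 1575 = 788.2813.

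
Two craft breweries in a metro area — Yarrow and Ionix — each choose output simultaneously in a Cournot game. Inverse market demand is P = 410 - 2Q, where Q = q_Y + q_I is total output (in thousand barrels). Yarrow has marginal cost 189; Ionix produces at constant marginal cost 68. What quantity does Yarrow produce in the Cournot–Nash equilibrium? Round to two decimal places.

Yarrow's profit: π_Y = (410 - 2Q)q_Y - (189q_Y). Setting ∂π_Y/∂q_Y = 0: 221 - 4q_Y - 2(q_I) = 0.
Ionix's profit: π_I = (410 - 2Q)q_I - (68q_I). Setting ∂π_I/∂q_I = 0: 342 - 4q_I - 2(q_Y) = 0.
So q_Y = (221 - 2q_I)/4 and q_I = (342 - 2q_Y)/4.
Solving the pair: q_Y = 50/3, q_I = 463/6.

16.67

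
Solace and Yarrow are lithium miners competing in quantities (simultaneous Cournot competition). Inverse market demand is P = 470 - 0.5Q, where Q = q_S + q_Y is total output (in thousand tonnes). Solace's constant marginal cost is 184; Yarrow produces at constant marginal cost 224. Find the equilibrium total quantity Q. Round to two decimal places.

Solace's profit: π_S = (470 - 0.5Q)q_S - (184q_S). Setting ∂π_S/∂q_S = 0: 286 - q_S - (1/2)(q_Y) = 0.
Yarrow's first-order condition: 246 - q_Y - (1/2)(q_S) = 0.
So q_S = (286 - (1/2)q_Y) and q_Y = (246 - (1/2)q_S).
Substituting one into the other gives q_S = 652/3 and q_Y = 412/3.
Total output Q = 652/3 + 412/3 = 1064/3.

354.67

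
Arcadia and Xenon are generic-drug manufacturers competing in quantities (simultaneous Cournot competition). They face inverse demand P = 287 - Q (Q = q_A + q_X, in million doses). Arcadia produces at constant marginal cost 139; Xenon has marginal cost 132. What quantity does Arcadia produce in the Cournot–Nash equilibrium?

47

Arcadia's profit: π_A = (287 - Q)q_A - (139q_A). Setting ∂π_A/∂q_A = 0: 148 - 2q_A - (q_X) = 0.
Xenon's first-order condition: 155 - 2q_X - (q_A) = 0.
Best responses: q_A = (148 - q_X)/2, q_X = (155 - q_A)/2.
Substituting one into the other gives q_A = 47 and q_X = 54.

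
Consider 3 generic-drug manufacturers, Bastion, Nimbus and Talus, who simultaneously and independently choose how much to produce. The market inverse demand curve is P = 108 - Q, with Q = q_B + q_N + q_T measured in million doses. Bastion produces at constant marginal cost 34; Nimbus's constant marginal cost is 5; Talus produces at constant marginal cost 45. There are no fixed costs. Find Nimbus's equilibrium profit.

Bastion's profit: π_B = (108 - Q)q_B - (34q_B). Setting ∂π_B/∂q_B = 0: 74 - 2q_B - (q_N + q_T) = 0.
Nimbus's profit: π_N = (108 - Q)q_N - (5q_N). Setting ∂π_N/∂q_N = 0: 103 - 2q_N - (q_B + q_T) = 0.
Talus's profit: π_T = (108 - Q)q_T - (45q_T). Setting ∂π_T/∂q_T = 0: 63 - 2q_T - (q_B + q_N) = 0.
Summing all 3 equations gives 240 − 4Q = 0, hence Q = 60.
Back-substituting: q_B = (74 − 60) = 14, q_N = (103 − 60) = 43, q_T = (63 − 60) = 3.
Price P = 108 - 60 = 48.
Nimbus's profit: (48 - 5)·43 = 1849.

1849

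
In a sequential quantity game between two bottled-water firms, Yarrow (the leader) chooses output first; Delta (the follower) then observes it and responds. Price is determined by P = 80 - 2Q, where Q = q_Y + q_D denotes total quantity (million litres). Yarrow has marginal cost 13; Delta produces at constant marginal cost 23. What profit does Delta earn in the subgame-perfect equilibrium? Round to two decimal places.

42.78

The follower Delta best-responds to any q_Y: π_D = (80 - 2Q)q_D - 23q_D.
∂π_D/∂q_D = 57 - 2q_Y - 4q_D = 0 gives the reaction function q_D = (57 - 2q_Y)/4.
The leader anticipates this reaction. Substituting into P = 80 - 2Q gives P = 103/2 - q_Y, so π_Y = (103/2 - q_Y)q_Y - 13q_Y.
Leader FOC: 77/2 - 2q_Y = 0, so q_Y = 77/4.
Then q_D = (57 - 2·(77/4))/4 = 37/8.
Price P = 80 - 2·(191/8) = 129/4.
Delta's profit: (129/4 - 23)·(37/8) = 1369/32.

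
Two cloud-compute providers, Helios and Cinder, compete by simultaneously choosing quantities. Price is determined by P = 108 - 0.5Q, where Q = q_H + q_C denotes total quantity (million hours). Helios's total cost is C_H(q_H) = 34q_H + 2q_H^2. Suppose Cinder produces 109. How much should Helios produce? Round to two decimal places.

3.90

With the rival's output fixed at 109, Helios's profit is π_H = (108 - (1/2)·109 - (1/2)q_H)q_H - (34q_H + 2q_H²) = (107/2 - (1/2)q_H)q_H - (34q_H + 2q_H²).
∂π_H/∂q_H = 39/2 - 5q_H = 0, so q_H = 39/10.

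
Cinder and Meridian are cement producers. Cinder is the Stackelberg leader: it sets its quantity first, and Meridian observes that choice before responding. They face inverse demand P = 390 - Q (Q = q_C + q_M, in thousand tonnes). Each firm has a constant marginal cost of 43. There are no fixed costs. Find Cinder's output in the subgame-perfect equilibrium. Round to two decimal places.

Solve by backward induction. Given q_C, the follower Meridian maximises π_M = (390 - q_C - q_M)q_M - 43q_M.
Setting the follower's marginal profit to zero, 347 - q_C - 2q_M = 0, i.e. q_M = (347 - q_C)/2.
Cinder substitutes q_M(q_C) into its own profit: π_C = q_C(390 - q_C - (347 - q_C)/2) - 43q_C = (433/2 - (1/2)q_C)q_C - 43q_C.
Maximising: ∂π_C/∂q_C = 347/2 - q_C = 0, giving q_C = 347/2.
Then q_M = (347 - 347/2)/2 = 347/4.

173.50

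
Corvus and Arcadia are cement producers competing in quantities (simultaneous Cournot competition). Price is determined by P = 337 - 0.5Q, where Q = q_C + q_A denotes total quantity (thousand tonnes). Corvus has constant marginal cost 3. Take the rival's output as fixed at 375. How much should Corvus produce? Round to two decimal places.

146.50

With the rival's output fixed at 375, Corvus's profit is π_C = (337 - (1/2)·375 - (1/2)q_C)q_C - (3q_C) = (299/2 - (1/2)q_C)q_C - (3q_C).
∂π_C/∂q_C = 293/2 - q_C = 0, so q_C = 293/2.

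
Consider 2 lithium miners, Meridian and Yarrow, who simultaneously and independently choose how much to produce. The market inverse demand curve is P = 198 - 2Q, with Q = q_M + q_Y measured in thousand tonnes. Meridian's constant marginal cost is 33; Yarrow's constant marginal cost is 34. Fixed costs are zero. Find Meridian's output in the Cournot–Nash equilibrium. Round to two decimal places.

Meridian's profit: π_M = (198 - 2Q)q_M - (33q_M). Setting ∂π_M/∂q_M = 0: 165 - 4q_M - 2(q_Y) = 0.
Yarrow's first-order condition: 164 - 4q_Y - 2(q_M) = 0.
Rearranging gives the reaction functions q_M = (165 - 2q_Y)/4 and q_Y = (164 - 2q_M)/4.
Substituting one into the other gives q_M = 83/3 and q_Y = 163/6.

27.67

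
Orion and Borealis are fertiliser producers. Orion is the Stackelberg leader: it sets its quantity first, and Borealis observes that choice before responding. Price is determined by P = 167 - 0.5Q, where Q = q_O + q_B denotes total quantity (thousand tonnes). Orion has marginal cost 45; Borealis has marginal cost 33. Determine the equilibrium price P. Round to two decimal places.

72.50

The follower Borealis best-responds to any q_O: π_B = (167 - 0.5Q)q_B - 33q_B.
∂π_B/∂q_B = 134 - (1/2)q_O - q_B = 0 gives the reaction function q_B = (134 - (1/2)q_O).
The leader anticipates this reaction. Substituting into P = 167 - 0.5Q gives P = 100 - (1/4)q_O, so π_O = (100 - (1/4)q_O)q_O - 45q_O.
Maximising: ∂π_O/∂q_O = 55 - (1/2)q_O = 0, giving q_O = 110.
Then q_B = (134 - (1/2)·110) = 79.
Total output Q = 189, so price P = 167 - (1/2)·189 = 145/2.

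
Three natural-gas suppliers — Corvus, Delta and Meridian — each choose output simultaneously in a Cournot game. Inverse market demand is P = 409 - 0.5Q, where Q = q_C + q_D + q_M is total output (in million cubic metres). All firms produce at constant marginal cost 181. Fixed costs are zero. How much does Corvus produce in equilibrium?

114

Each firm earns π_i = (409 - 0.5Q)q_i - 181q_i.
First-order condition (treating rivals' output as given): 228 - q_i - (1/2)·Σ_{j≠i} q_j = 0.
By symmetry each firm produces the same amount; substituting Σ_{j≠i} q_j = 2q_i yields q_i = 228/2 = 114.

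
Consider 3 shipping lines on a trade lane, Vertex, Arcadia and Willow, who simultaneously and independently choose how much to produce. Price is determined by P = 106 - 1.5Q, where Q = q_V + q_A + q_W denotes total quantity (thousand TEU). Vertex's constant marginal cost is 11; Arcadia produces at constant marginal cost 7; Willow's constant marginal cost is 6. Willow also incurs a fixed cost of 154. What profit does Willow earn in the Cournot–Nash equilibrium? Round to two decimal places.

314.17

Vertex's profit: π_V = (106 - 1.5Q)q_V - (11q_V). Setting ∂π_V/∂q_V = 0: 95 - 3q_V - (3/2)(q_A + q_W) = 0.
Arcadia's profit: π_A = (106 - 1.5Q)q_A - (7q_A). Setting ∂π_A/∂q_A = 0: 99 - 3q_A - (3/2)(q_V + q_W) = 0.
Willow's first-order condition: 100 - 3q_W - (3/2)(q_V + q_A) = 0.
Summing all 3 equations gives 294 − 6Q = 0, hence Q = 49.
Back-substituting: q_V = (95 − 147/2)/(3/2) = 43/3, q_A = (99 − 147/2)/(3/2) = 17, q_W = (100 − 147/2)/(3/2) = 53/3.
Price P = 106 - (3/2)·49 = 65/2.
Willow's profit: (65/2 - 6)·(53/3) - 154 = 1885/6.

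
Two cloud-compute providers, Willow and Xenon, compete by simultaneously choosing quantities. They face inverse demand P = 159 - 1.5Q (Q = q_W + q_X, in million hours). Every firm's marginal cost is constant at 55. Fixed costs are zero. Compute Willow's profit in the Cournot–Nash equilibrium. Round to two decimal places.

A representative firm's profit is π_i = q_i(159 - 1.5Q) - 55q_i.
First-order condition (treating rivals' output as given): 104 - 3q_i - (3/2)q_j = 0.
By symmetry each firm produces the same amount; substituting q_j = q_i yields q_i = 104/(9/2) = 208/9.
Price P = 159 - (3/2)·(416/9) = 269/3.
Willow's profit: (269/3 - 55)·(208/9) = 801.1852.

801.19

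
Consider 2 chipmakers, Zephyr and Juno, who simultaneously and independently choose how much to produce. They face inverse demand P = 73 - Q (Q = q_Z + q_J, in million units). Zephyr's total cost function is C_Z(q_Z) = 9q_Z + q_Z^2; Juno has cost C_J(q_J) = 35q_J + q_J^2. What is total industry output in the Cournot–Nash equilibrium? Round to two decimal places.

20.40

Zephyr's profit: π_Z = (73 - Q)q_Z - (9q_Z + q_Z²). Setting ∂π_Z/∂q_Z = 0: 64 - 4q_Z - (q_J) = 0.
Juno's first-order condition: 38 - 4q_J - (q_Z) = 0.
Rearranging gives the reaction functions q_Z = (64 - q_J)/4 and q_J = (38 - q_Z)/4.
Substituting one into the other gives q_Z = 218/15 and q_J = 88/15.
Total output Q = 218/15 + 88/15 = 102/5.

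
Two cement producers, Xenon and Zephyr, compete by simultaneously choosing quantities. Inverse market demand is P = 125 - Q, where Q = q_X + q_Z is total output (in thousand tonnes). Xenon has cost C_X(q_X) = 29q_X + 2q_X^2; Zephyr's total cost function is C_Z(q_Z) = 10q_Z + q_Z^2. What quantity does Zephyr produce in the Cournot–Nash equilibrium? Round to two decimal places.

Xenon's profit: π_X = (125 - Q)q_X - (29q_X + 2q_X²). Setting ∂π_X/∂q_X = 0: 96 - 6q_X - (q_Z) = 0.
Zephyr's first-order condition: 115 - 4q_Z - (q_X) = 0.
Best responses: q_X = (96 - q_Z)/6, q_Z = (115 - q_X)/4.
Solving the pair: q_X = 269/23, q_Z = 594/23.

25.83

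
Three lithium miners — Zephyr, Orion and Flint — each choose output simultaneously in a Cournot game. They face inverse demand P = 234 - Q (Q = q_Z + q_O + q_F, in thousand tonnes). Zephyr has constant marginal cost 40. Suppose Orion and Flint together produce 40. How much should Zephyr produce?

77

With rivals' combined output fixed at 40, Zephyr's profit is π_Z = (234 - 40 - q_Z)q_Z - (40q_Z) = (194 - q_Z)q_Z - (40q_Z).
∂π_Z/∂q_Z = 154 - 2q_Z = 0, so q_Z = 77.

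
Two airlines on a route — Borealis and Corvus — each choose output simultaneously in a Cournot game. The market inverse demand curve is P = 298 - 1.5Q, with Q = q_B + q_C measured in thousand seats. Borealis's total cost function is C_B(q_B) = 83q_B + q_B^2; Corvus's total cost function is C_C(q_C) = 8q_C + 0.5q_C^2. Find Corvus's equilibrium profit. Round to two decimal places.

8069.87

Borealis's profit: π_B = (298 - 1.5Q)q_B - (83q_B + q_B²). Setting ∂π_B/∂q_B = 0: 215 - 5q_B - (3/2)(q_C) = 0.
Corvus's first-order condition: 290 - 4q_C - (3/2)(q_B) = 0.
So q_B = (215 - (3/2)q_C)/5 and q_C = (290 - (3/2)q_B)/4.
Solving the pair: q_B = 1700/71, q_C = 63.5211.
Price P = 298 - (3/2)·87.4648 = 166.8028.
Corvus's profit: 166.8028·63.5211 - 8·63.5211 - (1/2)·63.5211² = 8069.8671.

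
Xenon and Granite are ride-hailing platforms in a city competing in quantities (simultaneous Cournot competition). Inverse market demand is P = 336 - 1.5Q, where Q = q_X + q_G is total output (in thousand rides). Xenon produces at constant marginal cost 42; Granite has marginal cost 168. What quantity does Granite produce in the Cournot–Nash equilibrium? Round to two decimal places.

9.33

Xenon's profit: π_X = (336 - 1.5Q)q_X - (42q_X). Setting ∂π_X/∂q_X = 0: 294 - 3q_X - (3/2)(q_G) = 0.
Granite's first-order condition: 168 - 3q_G - (3/2)(q_X) = 0.
Rearranging gives the reaction functions q_X = (294 - (3/2)q_G)/3 and q_G = (168 - (3/2)q_X)/3.
Substituting one into the other gives q_X = 280/3 and q_G = 28/3.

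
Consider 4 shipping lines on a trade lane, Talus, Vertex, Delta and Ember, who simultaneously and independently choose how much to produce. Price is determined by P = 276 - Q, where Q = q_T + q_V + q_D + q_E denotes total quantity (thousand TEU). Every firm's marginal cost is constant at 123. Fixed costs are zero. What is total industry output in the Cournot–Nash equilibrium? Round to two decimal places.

122.40

Each firm earns π_i = (276 - Q)q_i - 123q_i.
Setting ∂π_i/∂q_i = 0 with rivals' quantities fixed: 153 - 2q_i - Σ_{j≠i} q_j = 0.
With identical firms every q_j equals q_i, so Σ_{j≠i} q_j = 3q_i and 153 = 5q_i, giving q_i = 153/5.
Total output Q = 153/5 + 153/5 + 153/5 + 153/5 = 612/5.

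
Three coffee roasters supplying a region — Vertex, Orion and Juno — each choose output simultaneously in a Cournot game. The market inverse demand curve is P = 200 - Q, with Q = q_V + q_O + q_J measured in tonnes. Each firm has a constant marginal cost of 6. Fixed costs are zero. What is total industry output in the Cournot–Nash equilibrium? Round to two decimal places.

Each firm earns π_i = (200 - Q)q_i - 6q_i.
First-order condition (treating rivals' output as given): 194 - 2q_i - Σ_{j≠i} q_j = 0.
By symmetry each firm produces the same amount; substituting Σ_{j≠i} q_j = 2q_i yields q_i = 194/4 = 97/2.
Total output Q = 97/2 + 97/2 + 97/2 = 291/2.

145.50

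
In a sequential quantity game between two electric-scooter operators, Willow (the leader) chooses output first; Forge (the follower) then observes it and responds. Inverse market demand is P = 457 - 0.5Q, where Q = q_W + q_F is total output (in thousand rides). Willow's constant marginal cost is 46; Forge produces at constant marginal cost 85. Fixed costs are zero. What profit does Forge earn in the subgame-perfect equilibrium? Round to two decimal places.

The follower Forge best-responds to any q_W: π_F = (457 - 0.5Q)q_F - 85q_F.
Setting the follower's marginal profit to zero, 372 - (1/2)q_W - q_F = 0, i.e. q_F = (372 - (1/2)q_W).
The leader anticipates this reaction. Substituting into P = 457 - 0.5Q gives P = 271 - (1/4)q_W, so π_W = (271 - (1/4)q_W)q_W - 46q_W.
Leader FOC: 225 - (1/2)q_W = 0, so q_W = 450.
Then q_F = (372 - (1/2)·450) = 147.
Price P = 457 - (1/2)·597 = 317/2.
Forge's profit: (317/2 - 85)·147 = 10804.5000.

10804.50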